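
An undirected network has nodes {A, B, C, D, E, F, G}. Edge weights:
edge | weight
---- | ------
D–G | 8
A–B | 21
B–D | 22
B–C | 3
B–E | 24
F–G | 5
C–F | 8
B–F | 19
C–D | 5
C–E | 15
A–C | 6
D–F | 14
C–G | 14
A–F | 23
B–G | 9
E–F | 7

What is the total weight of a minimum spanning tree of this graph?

34

Kruskal: consider edges lightest-first.
B–C (3): add. Components now {A} {B,C} {D} {E} {F} {G}
C–D (5): add. Components now {A} {B,C,D} {E} {F} {G}
F–G (5): add. Components now {A} {B,C,D} {E} {F,G}
A–C (6): add. Components now {A,B,C,D} {E} {F,G}
E–F (7): add. Components now {A,B,C,D} {E,F,G}
C–F (8): add. Components now {A,B,C,D,E,F,G}
MST edges: B–C, C–D, F–G, A–C, E–F, C–F; total weight 3+5+5+6+7+8 = 34.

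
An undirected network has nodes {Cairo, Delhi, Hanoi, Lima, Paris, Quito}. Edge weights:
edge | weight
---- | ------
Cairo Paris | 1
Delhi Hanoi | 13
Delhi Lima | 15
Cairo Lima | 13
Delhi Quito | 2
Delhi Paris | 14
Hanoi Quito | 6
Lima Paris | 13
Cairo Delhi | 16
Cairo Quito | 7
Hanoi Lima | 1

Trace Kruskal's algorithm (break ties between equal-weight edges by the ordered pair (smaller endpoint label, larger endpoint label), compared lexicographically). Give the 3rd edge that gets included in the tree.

Delhi-Quito

Kruskal's algorithm — process edges by increasing weight (ties by edge label):
Cairo Paris (1): add. Components now {Delhi} {Hanoi} {Lima} {Cairo,Paris} {Quito}
Hanoi Lima (1): add. Components now {Delhi} {Hanoi,Lima} {Cairo,Paris} {Quito}
Delhi Quito (2): add. Components now {Delhi,Quito} {Hanoi,Lima} {Cairo,Paris}
Hanoi Quito (6): add. Components now {Delhi,Hanoi,Lima,Quito} {Cairo,Paris}
Cairo Quito (7): add. Components now {Cairo,Delhi,Hanoi,Lima,Paris,Quito}
The 3rd edge added is Delhi Quito.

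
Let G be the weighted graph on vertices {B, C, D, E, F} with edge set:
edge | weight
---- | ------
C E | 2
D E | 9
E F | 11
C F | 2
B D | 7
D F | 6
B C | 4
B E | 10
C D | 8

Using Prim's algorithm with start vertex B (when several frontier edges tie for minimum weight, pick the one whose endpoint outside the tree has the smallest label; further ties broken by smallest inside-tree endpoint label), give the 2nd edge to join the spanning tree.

Grow the tree from B using Prim:
Step 1: frontier [B C 4, B D 7, B E 10] → take B C (4); add C.
Step 2: frontier [B D 7, B E 10, C E 2, C F 2, C D 8] → take C E (2); add E.
Step 3: frontier [B D 7, C F 2, C D 8, D E 9, E F 11] → take C F (2); add F.
Step 4: frontier [B D 7, C D 8, D E 9, D F 6] → take D F (6); add D.
The 2nd edge added is C E.

C-E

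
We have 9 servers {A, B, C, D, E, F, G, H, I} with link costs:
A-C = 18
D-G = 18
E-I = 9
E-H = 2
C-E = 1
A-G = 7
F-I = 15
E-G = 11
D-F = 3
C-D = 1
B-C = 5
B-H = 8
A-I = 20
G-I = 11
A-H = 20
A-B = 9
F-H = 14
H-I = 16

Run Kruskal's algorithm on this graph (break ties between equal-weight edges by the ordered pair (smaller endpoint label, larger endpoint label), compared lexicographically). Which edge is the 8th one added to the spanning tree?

Sort edges by weight, then run Kruskal:
C-D (1): add — endpoints in different components.
C-E (1): add — endpoints in different components.
E-H (2): add — endpoints in different components.
D-F (3): add — endpoints in different components.
B-C (5): add — endpoints in different components.
A-G (7): add — endpoints in different components.
B-H (8): skip — B and H already connected.
A-B (9): add — endpoints in different components.
E-I (9): add — endpoints in different components.
The 8th edge added is E-I.

E-I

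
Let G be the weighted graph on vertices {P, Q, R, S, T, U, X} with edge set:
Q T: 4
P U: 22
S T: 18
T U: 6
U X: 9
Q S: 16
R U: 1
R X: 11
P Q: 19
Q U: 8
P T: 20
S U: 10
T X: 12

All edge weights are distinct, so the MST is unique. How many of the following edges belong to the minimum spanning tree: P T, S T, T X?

0

Kruskal's algorithm — process edges by increasing weight (ties by edge label):
R U (1): add — endpoints in different components.
Q T (4): add — endpoints in different components.
T U (6): add — endpoints in different components.
Q U (8): skip — U and Q already connected.
U X (9): add — endpoints in different components.
S U (10): add — endpoints in different components.
R X (11): skip — R and X already connected.
T X (12): skip — T and X already connected.
Q S (16): skip — S and Q already connected.
S T (18): skip — T and S already connected.
P Q (19): add — endpoints in different components.
MST edge set: {R U, Q T, T U, U X, S U, P Q}.
Of the listed edges, {} are in the MST → 0.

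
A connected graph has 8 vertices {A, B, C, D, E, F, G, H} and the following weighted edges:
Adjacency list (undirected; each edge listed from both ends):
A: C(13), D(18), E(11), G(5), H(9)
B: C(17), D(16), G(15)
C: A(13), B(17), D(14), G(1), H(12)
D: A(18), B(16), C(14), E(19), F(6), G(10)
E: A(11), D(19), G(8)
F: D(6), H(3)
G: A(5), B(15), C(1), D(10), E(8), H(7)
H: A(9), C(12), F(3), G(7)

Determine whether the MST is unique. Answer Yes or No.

Kruskal's algorithm — process edges by increasing weight (ties by edge label):
C-G (1): add — endpoints in different components.
F-H (3): add — endpoints in different components.
A-G (5): add — endpoints in different components.
D-F (6): add — endpoints in different components.
G-H (7): add — endpoints in different components.
E-G (8): add — endpoints in different components.
A-H (9): skip — A and H already connected.
D-G (10): skip — D and G already connected.
A-E (11): skip — A and E already connected.
C-H (12): skip — C and H already connected.
A-C (13): skip — A and C already connected.
C-D (14): skip — C and D already connected.
B-G (15): add — endpoints in different components.
Every non-tree edge has weight strictly greater than the heaviest edge on the tree path between its endpoints, so the MST is unique.

Yes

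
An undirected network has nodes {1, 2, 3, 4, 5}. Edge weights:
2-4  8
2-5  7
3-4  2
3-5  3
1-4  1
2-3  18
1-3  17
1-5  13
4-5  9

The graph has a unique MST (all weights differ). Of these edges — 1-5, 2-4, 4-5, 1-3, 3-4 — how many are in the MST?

1

Sort edges by weight, then run Kruskal:
1-4 (1): add — endpoints in different components.
3-4 (2): add — endpoints in different components.
3-5 (3): add — endpoints in different components.
2-5 (7): add — endpoints in different components.
MST edge set: {1-4, 3-4, 3-5, 2-5}.
Of the listed edges, {3-4} are in the MST → 1.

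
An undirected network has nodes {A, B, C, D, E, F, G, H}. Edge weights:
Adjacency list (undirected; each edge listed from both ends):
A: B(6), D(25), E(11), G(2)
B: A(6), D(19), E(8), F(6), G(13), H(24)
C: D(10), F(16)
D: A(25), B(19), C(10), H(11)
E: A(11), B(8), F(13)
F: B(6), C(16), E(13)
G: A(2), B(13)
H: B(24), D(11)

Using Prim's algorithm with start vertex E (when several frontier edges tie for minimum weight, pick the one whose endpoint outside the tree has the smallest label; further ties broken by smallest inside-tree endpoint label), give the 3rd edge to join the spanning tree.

Prim, starting at E.
Step 1: frontier [B E 8, A E 11, E F 13] → take B E (8); add B.
Step 2: frontier [A B 6, B F 6, B G 13, B D 19, B H 24, A E 11, E F 13] → take A B (6); add A.
Step 3: frontier [A G 2, A D 25, B F 6, B G 13, B D 19, B H 24, E F 13] → take A G (2); add G.
Step 4: frontier [A D 25, B F 6, B D 19, B H 24, E F 13] → take B F (6); add F.
Step 5: frontier [A D 25, B D 19, B H 24, C F 16] → take C F (16); add C.
Step 6: frontier [A D 25, B D 19, B H 24, C D 10] → take C D (10); add D.
Step 7: frontier [B H 24, D H 11] → take D H (11); add H.
The 3rd edge added is A G.

A-G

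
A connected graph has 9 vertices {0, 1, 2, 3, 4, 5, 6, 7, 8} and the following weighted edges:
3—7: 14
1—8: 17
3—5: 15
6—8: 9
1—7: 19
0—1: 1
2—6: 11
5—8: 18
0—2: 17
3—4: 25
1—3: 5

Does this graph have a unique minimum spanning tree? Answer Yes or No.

No

Sort edges by weight, then run Kruskal:
0—1 (1): add — endpoints in different components.
1—3 (5): add — endpoints in different components.
6—8 (9): add — endpoints in different components.
2—6 (11): add — endpoints in different components.
3—7 (14): add — endpoints in different components.
3—5 (15): add — endpoints in different components.
0—2 (17): add — endpoints in different components.
1—8 (17): skip — 1 and 8 already connected.
5—8 (18): skip — 5 and 8 already connected.
1—7 (19): skip — 1 and 7 already connected.
3—4 (25): add — endpoints in different components.
Non-tree edge 1—8 has weight 17, equal to the heaviest edge on its tree cycle — swapping gives another MST of the same weight. Not unique.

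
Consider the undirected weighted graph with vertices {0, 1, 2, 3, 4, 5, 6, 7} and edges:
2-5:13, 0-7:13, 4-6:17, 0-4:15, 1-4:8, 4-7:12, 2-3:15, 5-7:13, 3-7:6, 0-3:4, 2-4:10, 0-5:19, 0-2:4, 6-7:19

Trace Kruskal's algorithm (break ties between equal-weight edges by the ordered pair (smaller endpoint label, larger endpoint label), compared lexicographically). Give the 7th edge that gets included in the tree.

Sort edges by weight, then run Kruskal:
0-2 (4): add — endpoints in different components.
0-3 (4): add — endpoints in different components.
3-7 (6): add — endpoints in different components.
1-4 (8): add — endpoints in different components.
2-4 (10): add — endpoints in different components.
4-7 (12): skip — 4 and 7 already connected.
0-7 (13): skip — 0 and 7 already connected.
2-5 (13): add — endpoints in different components.
5-7 (13): skip — 5 and 7 already connected.
0-4 (15): skip — 0 and 4 already connected.
2-3 (15): skip — 2 and 3 already connected.
4-6 (17): add — endpoints in different components.
The 7th edge added is 4-6.

4-6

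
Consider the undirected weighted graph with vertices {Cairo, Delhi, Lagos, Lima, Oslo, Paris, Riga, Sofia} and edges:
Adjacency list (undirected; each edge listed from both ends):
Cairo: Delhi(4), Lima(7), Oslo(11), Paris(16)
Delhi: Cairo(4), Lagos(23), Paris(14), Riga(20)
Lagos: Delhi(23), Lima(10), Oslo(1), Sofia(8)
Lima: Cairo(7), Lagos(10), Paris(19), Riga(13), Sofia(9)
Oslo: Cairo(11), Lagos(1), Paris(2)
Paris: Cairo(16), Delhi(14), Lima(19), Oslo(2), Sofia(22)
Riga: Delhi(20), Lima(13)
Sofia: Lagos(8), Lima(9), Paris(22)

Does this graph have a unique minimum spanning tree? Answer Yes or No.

Yes

Kruskal's algorithm — process edges by increasing weight (ties by edge label):
Lagos Oslo (1): add — endpoints in different components.
Oslo Paris (2): add — endpoints in different components.
Cairo Delhi (4): add — endpoints in different components.
Cairo Lima (7): add — endpoints in different components.
Lagos Sofia (8): add — endpoints in different components.
Lima Sofia (9): add — endpoints in different components.
Lagos Lima (10): skip — Lima and Lagos already connected.
Cairo Oslo (11): skip — Oslo and Cairo already connected.
Lima Riga (13): add — endpoints in different components.
Every non-tree edge has weight strictly greater than the heaviest edge on the tree path between its endpoints, so the MST is unique.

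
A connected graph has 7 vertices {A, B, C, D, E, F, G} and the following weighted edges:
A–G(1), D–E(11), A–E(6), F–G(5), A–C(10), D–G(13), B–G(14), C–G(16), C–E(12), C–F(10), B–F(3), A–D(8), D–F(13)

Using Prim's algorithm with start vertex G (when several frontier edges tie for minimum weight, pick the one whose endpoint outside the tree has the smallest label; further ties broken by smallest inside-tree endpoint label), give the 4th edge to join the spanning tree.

A-E

Grow the tree from G using Prim:
Step 1: frontier [A–G 1, F–G 5, D–G 13, B–G 14, C–G 16] → take A–G (1); add A.
Step 2: frontier [A–E 6, A–D 8, A–C 10, F–G 5, D–G 13, B–G 14, C–G 16] → take F–G (5); add F.
Step 3: frontier [A–E 6, A–D 8, A–C 10, B–F 3, C–F 10, D–F 13, D–G 13, B–G 14, C–G 16] → take B–F (3); add B.
Step 4: frontier [A–E 6, A–D 8, A–C 10, C–F 10, D–F 13, D–G 13, C–G 16] → take A–E (6); add E.
Step 5: frontier [A–D 8, A–C 10, D–E 11, C–E 12, C–F 10, D–F 13, D–G 13, C–G 16] → take A–D (8); add D.
Step 6: frontier [A–C 10, C–E 12, C–F 10, C–G 16] → take A–C (10); add C.
The 4th edge added is A–E.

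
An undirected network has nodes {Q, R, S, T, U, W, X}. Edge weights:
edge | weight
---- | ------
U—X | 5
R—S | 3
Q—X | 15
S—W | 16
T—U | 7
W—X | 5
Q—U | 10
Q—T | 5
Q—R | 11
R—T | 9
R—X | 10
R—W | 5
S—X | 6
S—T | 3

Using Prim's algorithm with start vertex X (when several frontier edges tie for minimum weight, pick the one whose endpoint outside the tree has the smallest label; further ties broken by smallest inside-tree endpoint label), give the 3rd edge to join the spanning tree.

Grow the tree from X using Prim:
Step 1: frontier [U—X 5, W—X 5, S—X 6, R—X 10, Q—X 15] → take U—X (5); add U.
Step 2: frontier [T—U 7, Q—U 10, W—X 5, S—X 6, R—X 10, Q—X 15] → take W—X (5); add W.
Step 3: frontier [T—U 7, Q—U 10, R—W 5, S—W 16, S—X 6, R—X 10, Q—X 15] → take R—W (5); add R.
Step 4: frontier [R—S 3, R—T 9, Q—R 11, T—U 7, Q—U 10, S—W 16, S—X 6, Q—X 15] → take R—S (3); add S.
Step 5: frontier [R—T 9, Q—R 11, S—T 3, T—U 7, Q—U 10, Q—X 15] → take S—T (3); add T.
Step 6: frontier [Q—R 11, Q—T 5, Q—U 10, Q—X 15] → take Q—T (5); add Q.
The 3rd edge added is R—W.

R-W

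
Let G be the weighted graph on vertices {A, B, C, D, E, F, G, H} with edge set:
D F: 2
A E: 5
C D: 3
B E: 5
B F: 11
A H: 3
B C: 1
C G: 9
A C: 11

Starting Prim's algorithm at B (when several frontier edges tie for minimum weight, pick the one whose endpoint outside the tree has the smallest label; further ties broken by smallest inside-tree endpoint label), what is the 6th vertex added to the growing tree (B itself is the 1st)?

Prim, starting at B.
Step 1: frontier [B C 1, B E 5, B F 11] → take B C (1); add C.
Step 2: frontier [B E 5, B F 11, C D 3, C G 9, A C 11] → take C D (3); add D.
Step 3: frontier [B E 5, B F 11, C G 9, A C 11, D F 2] → take D F (2); add F.
Step 4: frontier [B E 5, C G 9, A C 11] → take B E (5); add E.
Step 5: frontier [C G 9, A C 11, A E 5] → take A E (5); add A.
Step 6: frontier [A H 3, C G 9] → take A H (3); add H.
Step 7: frontier [C G 9] → take C G (9); add G.
Vertex order: B, C, D, F, E, A, H, G. The 6th vertex is A.

A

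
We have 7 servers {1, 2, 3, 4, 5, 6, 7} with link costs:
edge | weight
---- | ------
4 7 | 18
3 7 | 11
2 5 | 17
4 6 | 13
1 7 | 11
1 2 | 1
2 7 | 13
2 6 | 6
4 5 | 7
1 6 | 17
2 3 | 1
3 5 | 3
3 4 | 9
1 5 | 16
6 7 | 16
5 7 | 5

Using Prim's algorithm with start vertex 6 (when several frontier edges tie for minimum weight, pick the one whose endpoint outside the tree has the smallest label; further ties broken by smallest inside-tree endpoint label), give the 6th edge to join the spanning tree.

Grow the tree from 6 using Prim:
Step 1: cheapest edge leaving the tree is 2 6 (6); add 2.
Step 2: cheapest edge leaving the tree is 1 2 (1); add 1.
Step 3: cheapest edge leaving the tree is 2 3 (1); add 3.
Step 4: cheapest edge leaving the tree is 3 5 (3); add 5.
Step 5: cheapest edge leaving the tree is 5 7 (5); add 7.
Step 6: cheapest edge leaving the tree is 4 5 (7); add 4.
The 6th edge added is 4 5.

4-5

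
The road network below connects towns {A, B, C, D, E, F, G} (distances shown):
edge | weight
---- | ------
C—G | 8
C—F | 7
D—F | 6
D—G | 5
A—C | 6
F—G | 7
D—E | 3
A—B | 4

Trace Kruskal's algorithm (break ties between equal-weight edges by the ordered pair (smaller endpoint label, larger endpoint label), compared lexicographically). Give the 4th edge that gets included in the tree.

Sort edges by weight, then run Kruskal:
D—E (3): add. Components now {A} {B} {C} {D,E} {F} {G}
A—B (4): add. Components now {A,B} {C} {D,E} {F} {G}
D—G (5): add. Components now {A,B} {C} {D,E,G} {F}
A—C (6): add. Components now {A,B,C} {D,E,G} {F}
D—F (6): add. Components now {A,B,C} {D,E,F,G}
C—F (7): add. Components now {A,B,C,D,E,F,G}
The 4th edge added is A—C.

A-C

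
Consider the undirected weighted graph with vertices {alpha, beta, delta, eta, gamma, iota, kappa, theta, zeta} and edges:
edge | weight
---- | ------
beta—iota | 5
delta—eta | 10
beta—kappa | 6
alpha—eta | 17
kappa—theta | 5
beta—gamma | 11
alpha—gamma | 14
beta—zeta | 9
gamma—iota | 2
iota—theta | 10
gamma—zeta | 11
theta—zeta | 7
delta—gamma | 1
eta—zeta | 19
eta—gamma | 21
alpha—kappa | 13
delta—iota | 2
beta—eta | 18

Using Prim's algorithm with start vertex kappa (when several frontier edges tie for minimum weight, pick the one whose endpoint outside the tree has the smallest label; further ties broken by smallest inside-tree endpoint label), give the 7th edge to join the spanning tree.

delta-eta

Grow the tree from kappa using Prim:
Step 1: cheapest edge leaving the tree is kappa—theta (5); add theta.
Step 2: cheapest edge leaving the tree is beta—kappa (6); add beta.
Step 3: cheapest edge leaving the tree is beta—iota (5); add iota.
Step 4: cheapest edge leaving the tree is delta—iota (2); add delta.
Step 5: cheapest edge leaving the tree is delta—gamma (1); add gamma.
Step 6: cheapest edge leaving the tree is theta—zeta (7); add zeta.
Step 7: cheapest edge leaving the tree is delta—eta (10); add eta.
Step 8: cheapest edge leaving the tree is alpha—kappa (13); add alpha.
The 7th edge added is delta—eta.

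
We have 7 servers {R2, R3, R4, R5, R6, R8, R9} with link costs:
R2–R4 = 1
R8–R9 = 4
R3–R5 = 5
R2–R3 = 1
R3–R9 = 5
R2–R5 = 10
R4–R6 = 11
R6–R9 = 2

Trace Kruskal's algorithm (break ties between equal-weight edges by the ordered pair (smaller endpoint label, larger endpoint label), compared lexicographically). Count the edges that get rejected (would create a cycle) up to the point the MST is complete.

Kruskal: consider edges lightest-first.
R2–R3 (1): add — endpoints in different components.
R2–R4 (1): add — endpoints in different components.
R6–R9 (2): add — endpoints in different components.
R8–R9 (4): add — endpoints in different components.
R3–R5 (5): add — endpoints in different components.
R3–R9 (5): add — endpoints in different components.
Edges rejected before the tree was complete: 0.

0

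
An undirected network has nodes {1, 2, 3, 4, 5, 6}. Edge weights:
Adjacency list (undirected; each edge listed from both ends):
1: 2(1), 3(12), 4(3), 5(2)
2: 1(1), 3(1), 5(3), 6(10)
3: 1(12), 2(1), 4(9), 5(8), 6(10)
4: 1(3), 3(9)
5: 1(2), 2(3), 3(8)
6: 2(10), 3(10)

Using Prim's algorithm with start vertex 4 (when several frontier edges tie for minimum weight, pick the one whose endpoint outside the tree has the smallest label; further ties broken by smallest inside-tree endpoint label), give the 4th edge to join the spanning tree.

Prim's algorithm from 4:
Step 1: cheapest edge leaving the tree is 1–4 (3); add 1.
Step 2: cheapest edge leaving the tree is 1–2 (1); add 2.
Step 3: cheapest edge leaving the tree is 2–3 (1); add 3.
Step 4: cheapest edge leaving the tree is 1–5 (2); add 5.
Step 5: cheapest edge leaving the tree is 2–6 (10); add 6.
The 4th edge added is 1–5.

1-5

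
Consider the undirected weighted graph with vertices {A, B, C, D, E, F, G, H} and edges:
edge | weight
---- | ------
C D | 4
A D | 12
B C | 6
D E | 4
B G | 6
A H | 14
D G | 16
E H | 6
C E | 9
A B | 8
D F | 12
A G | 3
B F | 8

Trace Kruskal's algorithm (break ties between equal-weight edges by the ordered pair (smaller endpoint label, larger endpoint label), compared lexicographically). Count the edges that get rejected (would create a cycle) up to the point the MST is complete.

1

Kruskal: consider edges lightest-first.
A G (3): add — endpoints in different components.
C D (4): add — endpoints in different components.
D E (4): add — endpoints in different components.
B C (6): add — endpoints in different components.
B G (6): add — endpoints in different components.
E H (6): add — endpoints in different components.
A B (8): skip — A and B already connected.
B F (8): add — endpoints in different components.
Edges rejected before the tree was complete: 1.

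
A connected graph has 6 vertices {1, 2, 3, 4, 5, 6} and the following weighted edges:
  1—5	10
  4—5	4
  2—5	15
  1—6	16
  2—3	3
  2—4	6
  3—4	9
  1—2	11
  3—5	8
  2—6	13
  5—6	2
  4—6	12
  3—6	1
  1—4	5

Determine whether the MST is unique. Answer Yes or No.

Kruskal: consider edges lightest-first.
3—6 (1): add. Components now {1} {2} {3,6} {4} {5}
5—6 (2): add. Components now {1} {2} {3,5,6} {4}
2—3 (3): add. Components now {1} {2,3,5,6} {4}
4—5 (4): add. Components now {1} {2,3,4,5,6}
1—4 (5): add. Components now {1,2,3,4,5,6}
Every non-tree edge has weight strictly greater than the heaviest edge on the tree path between its endpoints, so the MST is unique.

Yes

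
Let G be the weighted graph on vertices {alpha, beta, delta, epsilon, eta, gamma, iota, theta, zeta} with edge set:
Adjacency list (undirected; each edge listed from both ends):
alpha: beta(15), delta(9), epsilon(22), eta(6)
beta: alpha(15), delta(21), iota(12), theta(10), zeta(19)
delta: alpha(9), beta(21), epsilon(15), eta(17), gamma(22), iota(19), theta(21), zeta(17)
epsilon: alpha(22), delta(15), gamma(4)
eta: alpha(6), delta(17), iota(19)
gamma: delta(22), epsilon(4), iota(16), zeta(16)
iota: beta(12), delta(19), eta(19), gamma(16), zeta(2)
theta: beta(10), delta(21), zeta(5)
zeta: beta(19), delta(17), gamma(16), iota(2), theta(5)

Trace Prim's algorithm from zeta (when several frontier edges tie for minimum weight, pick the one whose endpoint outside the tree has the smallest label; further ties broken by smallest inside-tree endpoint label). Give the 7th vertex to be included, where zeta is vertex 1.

Prim's algorithm from zeta:
Step 1: cheapest edge leaving the tree is iota—zeta (2); add iota.
Step 2: cheapest edge leaving the tree is theta—zeta (5); add theta.
Step 3: cheapest edge leaving the tree is beta—theta (10); add beta.
Step 4: cheapest edge leaving the tree is alpha—beta (15); add alpha.
Step 5: cheapest edge leaving the tree is alpha—eta (6); add eta.
Step 6: cheapest edge leaving the tree is alpha—delta (9); add delta.
Step 7: cheapest edge leaving the tree is delta—epsilon (15); add epsilon.
Step 8: cheapest edge leaving the tree is epsilon—gamma (4); add gamma.
Vertex order: zeta, iota, theta, beta, alpha, eta, delta, epsilon, gamma. The 7th vertex is delta.

delta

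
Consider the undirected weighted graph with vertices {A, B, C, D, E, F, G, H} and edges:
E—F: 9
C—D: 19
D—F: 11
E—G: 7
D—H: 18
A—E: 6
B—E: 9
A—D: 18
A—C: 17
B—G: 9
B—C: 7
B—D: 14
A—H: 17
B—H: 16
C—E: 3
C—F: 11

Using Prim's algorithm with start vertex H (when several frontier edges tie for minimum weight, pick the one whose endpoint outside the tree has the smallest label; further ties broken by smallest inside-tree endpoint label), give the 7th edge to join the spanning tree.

Prim, starting at H.
Step 1: cheapest edge leaving the tree is B—H (16); add B.
Step 2: cheapest edge leaving the tree is B—C (7); add C.
Step 3: cheapest edge leaving the tree is C—E (3); add E.
Step 4: cheapest edge leaving the tree is A—E (6); add A.
Step 5: cheapest edge leaving the tree is E—G (7); add G.
Step 6: cheapest edge leaving the tree is E—F (9); add F.
Step 7: cheapest edge leaving the tree is D—F (11); add D.
The 7th edge added is D—F.

D-F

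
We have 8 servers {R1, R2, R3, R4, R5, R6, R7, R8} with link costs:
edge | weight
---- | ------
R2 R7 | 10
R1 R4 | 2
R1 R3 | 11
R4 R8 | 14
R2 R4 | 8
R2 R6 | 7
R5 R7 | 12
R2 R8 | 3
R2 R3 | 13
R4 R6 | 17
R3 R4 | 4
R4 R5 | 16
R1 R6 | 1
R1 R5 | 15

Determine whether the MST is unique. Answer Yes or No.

Yes

Sort edges by weight, then run Kruskal:
R1 R6 (1): add — endpoints in different components.
R1 R4 (2): add — endpoints in different components.
R2 R8 (3): add — endpoints in different components.
R3 R4 (4): add — endpoints in different components.
R2 R6 (7): add — endpoints in different components.
R2 R4 (8): skip — R4 and R2 already connected.
R2 R7 (10): add — endpoints in different components.
R1 R3 (11): skip — R1 and R3 already connected.
R5 R7 (12): add — endpoints in different components.
Every non-tree edge has weight strictly greater than the heaviest edge on the tree path between its endpoints, so the MST is unique.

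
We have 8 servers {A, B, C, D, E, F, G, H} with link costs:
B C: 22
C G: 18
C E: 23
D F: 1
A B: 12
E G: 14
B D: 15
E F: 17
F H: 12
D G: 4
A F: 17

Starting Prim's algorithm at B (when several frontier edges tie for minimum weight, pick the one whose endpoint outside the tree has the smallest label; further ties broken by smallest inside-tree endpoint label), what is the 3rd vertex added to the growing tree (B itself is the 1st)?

Prim, starting at B.
Step 1: cheapest edge leaving the tree is A B (12); add A.
Step 2: cheapest edge leaving the tree is B D (15); add D.
Step 3: cheapest edge leaving the tree is D F (1); add F.
Step 4: cheapest edge leaving the tree is D G (4); add G.
Step 5: cheapest edge leaving the tree is F H (12); add H.
Step 6: cheapest edge leaving the tree is E G (14); add E.
Step 7: cheapest edge leaving the tree is C G (18); add C.
Vertex order: B, A, D, F, G, H, E, C. The 3rd vertex is D.

D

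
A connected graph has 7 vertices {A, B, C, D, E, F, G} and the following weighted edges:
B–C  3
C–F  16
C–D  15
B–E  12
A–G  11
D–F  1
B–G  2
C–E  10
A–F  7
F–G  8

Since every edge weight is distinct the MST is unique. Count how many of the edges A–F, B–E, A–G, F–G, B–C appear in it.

3

Kruskal: consider edges lightest-first.
D–F (1): add. Components now {A} {B} {C} {D,F} {E} {G}
B–G (2): add. Components now {A} {B,G} {C} {D,F} {E}
B–C (3): add. Components now {A} {B,C,G} {D,F} {E}
A–F (7): add. Components now {A,D,F} {B,C,G} {E}
F–G (8): add. Components now {A,B,C,D,F,G} {E}
C–E (10): add. Components now {A,B,C,D,E,F,G}
MST edge set: {D–F, B–G, B–C, A–F, F–G, C–E}.
Of the listed edges, {A–F, F–G, B–C} are in the MST → 3.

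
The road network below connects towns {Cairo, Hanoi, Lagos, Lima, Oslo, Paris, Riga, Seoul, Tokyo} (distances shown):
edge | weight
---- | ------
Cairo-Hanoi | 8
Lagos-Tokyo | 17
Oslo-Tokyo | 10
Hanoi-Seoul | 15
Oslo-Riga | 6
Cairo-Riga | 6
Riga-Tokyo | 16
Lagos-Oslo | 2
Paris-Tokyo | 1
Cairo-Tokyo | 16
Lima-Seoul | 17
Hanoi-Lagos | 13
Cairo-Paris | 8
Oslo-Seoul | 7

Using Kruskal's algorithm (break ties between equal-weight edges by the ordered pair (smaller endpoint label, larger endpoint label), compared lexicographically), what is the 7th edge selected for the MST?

Cairo-Paris

Kruskal's algorithm — process edges by increasing weight (ties by edge label):
Paris-Tokyo (1): add — endpoints in different components.
Lagos-Oslo (2): add — endpoints in different components.
Cairo-Riga (6): add — endpoints in different components.
Oslo-Riga (6): add — endpoints in different components.
Oslo-Seoul (7): add — endpoints in different components.
Cairo-Hanoi (8): add — endpoints in different components.
Cairo-Paris (8): add — endpoints in different components.
Oslo-Tokyo (10): skip — Tokyo and Oslo already connected.
Hanoi-Lagos (13): skip — Hanoi and Lagos already connected.
Hanoi-Seoul (15): skip — Seoul and Hanoi already connected.
Cairo-Tokyo (16): skip — Tokyo and Cairo already connected.
Riga-Tokyo (16): skip — Tokyo and Riga already connected.
Lagos-Tokyo (17): skip — Tokyo and Lagos already connected.
Lima-Seoul (17): add — endpoints in different components.
The 7th edge added is Cairo-Paris.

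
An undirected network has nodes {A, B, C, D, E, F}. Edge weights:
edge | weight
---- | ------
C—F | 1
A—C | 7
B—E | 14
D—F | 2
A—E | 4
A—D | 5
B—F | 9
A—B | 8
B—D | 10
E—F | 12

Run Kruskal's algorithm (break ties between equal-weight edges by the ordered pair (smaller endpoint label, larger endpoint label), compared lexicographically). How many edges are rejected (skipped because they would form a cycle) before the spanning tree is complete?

1

Kruskal's algorithm — process edges by increasing weight (ties by edge label):
C—F (1): add. Components now {A} {B} {C,F} {D} {E}
D—F (2): add. Components now {A} {B} {C,D,F} {E}
A—E (4): add. Components now {A,E} {B} {C,D,F}
A—D (5): add. Components now {A,C,D,E,F} {B}
A—C (7): skip — A and C already connected.
A—B (8): add. Components now {A,B,C,D,E,F}
Edges rejected before the tree was complete: 1.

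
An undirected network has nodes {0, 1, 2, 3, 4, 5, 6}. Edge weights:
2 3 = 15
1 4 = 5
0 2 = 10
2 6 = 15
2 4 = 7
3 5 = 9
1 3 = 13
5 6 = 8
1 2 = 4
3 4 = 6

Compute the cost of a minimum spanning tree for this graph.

42

Prim, starting at 3.
Step 1: frontier [3 4 6, 3 5 9, 1 3 13, 2 3 15] → take 3 4 (6); add 4.
Step 2: frontier [3 5 9, 1 3 13, 2 3 15, 1 4 5, 2 4 7] → take 1 4 (5); add 1.
Step 3: frontier [1 2 4, 3 5 9, 2 3 15, 2 4 7] → take 1 2 (4); add 2.
Step 4: frontier [0 2 10, 2 6 15, 3 5 9] → take 3 5 (9); add 5.
Step 5: frontier [0 2 10, 2 6 15, 5 6 8] → take 5 6 (8); add 6.
Step 6: frontier [0 2 10] → take 0 2 (10); add 0.
MST edges: 3 4, 1 4, 1 2, 3 5, 5 6, 0 2; total weight 6+5+4+9+8+10 = 42.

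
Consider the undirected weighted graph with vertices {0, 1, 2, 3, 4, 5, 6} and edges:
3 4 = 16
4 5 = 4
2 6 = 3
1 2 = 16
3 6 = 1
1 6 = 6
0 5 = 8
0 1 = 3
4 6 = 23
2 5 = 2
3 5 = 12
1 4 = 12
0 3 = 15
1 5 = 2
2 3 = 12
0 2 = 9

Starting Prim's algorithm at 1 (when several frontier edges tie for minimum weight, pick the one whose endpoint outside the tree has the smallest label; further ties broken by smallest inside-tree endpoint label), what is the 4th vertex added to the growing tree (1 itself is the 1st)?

0

Grow the tree from 1 using Prim:
Step 1: cheapest edge leaving the tree is 1 5 (2); add 5.
Step 2: cheapest edge leaving the tree is 2 5 (2); add 2.
Step 3: cheapest edge leaving the tree is 0 1 (3); add 0.
Step 4: cheapest edge leaving the tree is 2 6 (3); add 6.
Step 5: cheapest edge leaving the tree is 3 6 (1); add 3.
Step 6: cheapest edge leaving the tree is 4 5 (4); add 4.
Vertex order: 1, 5, 2, 0, 6, 3, 4. The 4th vertex is 0.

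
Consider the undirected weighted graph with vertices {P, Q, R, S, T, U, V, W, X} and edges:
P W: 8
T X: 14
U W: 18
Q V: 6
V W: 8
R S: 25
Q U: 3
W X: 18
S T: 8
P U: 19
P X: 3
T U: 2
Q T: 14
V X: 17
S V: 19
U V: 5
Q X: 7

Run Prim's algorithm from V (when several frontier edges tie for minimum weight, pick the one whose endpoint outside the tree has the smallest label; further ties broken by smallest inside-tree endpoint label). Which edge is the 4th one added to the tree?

Q-X

Grow the tree from V using Prim:
Step 1: cheapest edge leaving the tree is U V (5); add U.
Step 2: cheapest edge leaving the tree is T U (2); add T.
Step 3: cheapest edge leaving the tree is Q U (3); add Q.
Step 4: cheapest edge leaving the tree is Q X (7); add X.
Step 5: cheapest edge leaving the tree is P X (3); add P.
Step 6: cheapest edge leaving the tree is S T (8); add S.
Step 7: cheapest edge leaving the tree is P W (8); add W.
Step 8: cheapest edge leaving the tree is R S (25); add R.
The 4th edge added is Q X.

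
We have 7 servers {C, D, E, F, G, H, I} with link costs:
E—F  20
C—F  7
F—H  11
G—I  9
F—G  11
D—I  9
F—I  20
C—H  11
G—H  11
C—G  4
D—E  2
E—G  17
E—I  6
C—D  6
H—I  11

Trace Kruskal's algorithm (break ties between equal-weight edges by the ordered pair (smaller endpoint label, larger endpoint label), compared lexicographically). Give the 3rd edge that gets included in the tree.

C-D

Kruskal: consider edges lightest-first.
D—E (2): add. Components now {C} {D,E} {F} {G} {H} {I}
C—G (4): add. Components now {C,G} {D,E} {F} {H} {I}
C—D (6): add. Components now {C,D,E,G} {F} {H} {I}
E—I (6): add. Components now {C,D,E,G,I} {F} {H}
C—F (7): add. Components now {C,D,E,F,G,I} {H}
D—I (9): skip — D and I already connected.
G—I (9): skip — G and I already connected.
C—H (11): add. Components now {C,D,E,F,G,H,I}
The 3rd edge added is C—D.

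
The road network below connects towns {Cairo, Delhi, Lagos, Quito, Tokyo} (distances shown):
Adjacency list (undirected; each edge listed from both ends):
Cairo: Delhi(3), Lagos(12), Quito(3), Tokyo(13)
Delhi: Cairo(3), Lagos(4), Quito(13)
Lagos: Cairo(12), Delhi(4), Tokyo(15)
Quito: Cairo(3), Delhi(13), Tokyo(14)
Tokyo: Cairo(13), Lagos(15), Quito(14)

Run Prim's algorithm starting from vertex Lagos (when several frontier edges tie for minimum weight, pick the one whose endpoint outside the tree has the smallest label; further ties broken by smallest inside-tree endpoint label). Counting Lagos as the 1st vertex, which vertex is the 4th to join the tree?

Prim's algorithm from Lagos:
Step 1: cheapest edge leaving the tree is Delhi Lagos (4); add Delhi.
Step 2: cheapest edge leaving the tree is Cairo Delhi (3); add Cairo.
Step 3: cheapest edge leaving the tree is Cairo Quito (3); add Quito.
Step 4: cheapest edge leaving the tree is Cairo Tokyo (13); add Tokyo.
Vertex order: Lagos, Delhi, Cairo, Quito, Tokyo. The 4th vertex is Quito.

Quito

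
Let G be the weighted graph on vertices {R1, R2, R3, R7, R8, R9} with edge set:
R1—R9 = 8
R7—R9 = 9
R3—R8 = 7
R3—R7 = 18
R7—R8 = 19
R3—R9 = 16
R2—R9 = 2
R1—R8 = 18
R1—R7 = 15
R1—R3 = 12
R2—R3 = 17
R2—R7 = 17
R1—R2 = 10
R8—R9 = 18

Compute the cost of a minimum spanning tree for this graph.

38

Prim, starting at R1.
Step 1: frontier [R1—R9 8, R1—R2 10, R1—R3 12, R1—R7 15, R1—R8 18] → take R1—R9 (8); add R9.
Step 2: frontier [R1—R2 10, R1—R3 12, R1—R7 15, R1—R8 18, R2—R9 2, R7—R9 9, R3—R9 16, R8—R9 18] → take R2—R9 (2); add R2.
Step 3: frontier [R1—R3 12, R1—R7 15, R1—R8 18, R2—R3 17, R2—R7 17, R7—R9 9, R3—R9 16, R8—R9 18] → take R7—R9 (9); add R7.
Step 4: frontier [R1—R3 12, R1—R8 18, R2—R3 17, R3—R7 18, R7—R8 19, R3—R9 16, R8—R9 18] → take R1—R3 (12); add R3.
Step 5: frontier [R1—R8 18, R3—R8 7, R7—R8 19, R8—R9 18] → take R3—R8 (7); add R8.
MST edges: R1—R9, R2—R9, R7—R9, R1—R3, R3—R8; total weight 8+2+9+12+7 = 38.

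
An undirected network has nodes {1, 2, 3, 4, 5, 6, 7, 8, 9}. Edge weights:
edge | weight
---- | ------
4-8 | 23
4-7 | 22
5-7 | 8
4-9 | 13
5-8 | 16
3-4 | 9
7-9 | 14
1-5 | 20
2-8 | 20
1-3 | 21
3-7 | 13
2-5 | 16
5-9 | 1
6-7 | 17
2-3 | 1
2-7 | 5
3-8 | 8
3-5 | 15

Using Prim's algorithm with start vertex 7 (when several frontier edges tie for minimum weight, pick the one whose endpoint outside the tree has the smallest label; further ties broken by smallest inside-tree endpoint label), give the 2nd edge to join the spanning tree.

2-3

Grow the tree from 7 using Prim:
Step 1: cheapest edge leaving the tree is 2-7 (5); add 2.
Step 2: cheapest edge leaving the tree is 2-3 (1); add 3.
Step 3: cheapest edge leaving the tree is 5-7 (8); add 5.
Step 4: cheapest edge leaving the tree is 5-9 (1); add 9.
Step 5: cheapest edge leaving the tree is 3-8 (8); add 8.
Step 6: cheapest edge leaving the tree is 3-4 (9); add 4.
Step 7: cheapest edge leaving the tree is 6-7 (17); add 6.
Step 8: cheapest edge leaving the tree is 1-5 (20); add 1.
The 2nd edge added is 2-3.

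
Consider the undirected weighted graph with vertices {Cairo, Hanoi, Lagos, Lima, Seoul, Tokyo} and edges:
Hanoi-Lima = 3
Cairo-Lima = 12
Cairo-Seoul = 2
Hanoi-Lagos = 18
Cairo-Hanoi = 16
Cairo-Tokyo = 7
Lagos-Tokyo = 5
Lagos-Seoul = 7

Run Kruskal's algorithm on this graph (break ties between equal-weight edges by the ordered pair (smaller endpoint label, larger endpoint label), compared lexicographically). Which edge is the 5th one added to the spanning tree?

Sort edges by weight, then run Kruskal:
Cairo-Seoul (2): add. Components now {Lima} {Cairo,Seoul} {Hanoi} {Lagos} {Tokyo}
Hanoi-Lima (3): add. Components now {Hanoi,Lima} {Cairo,Seoul} {Lagos} {Tokyo}
Lagos-Tokyo (5): add. Components now {Hanoi,Lima} {Cairo,Seoul} {Lagos,Tokyo}
Cairo-Tokyo (7): add. Components now {Hanoi,Lima} {Cairo,Lagos,Seoul,Tokyo}
Lagos-Seoul (7): skip — Lagos and Seoul already connected.
Cairo-Lima (12): add. Components now {Cairo,Hanoi,Lagos,Lima,Seoul,Tokyo}
The 5th edge added is Cairo-Lima.

Cairo-Lima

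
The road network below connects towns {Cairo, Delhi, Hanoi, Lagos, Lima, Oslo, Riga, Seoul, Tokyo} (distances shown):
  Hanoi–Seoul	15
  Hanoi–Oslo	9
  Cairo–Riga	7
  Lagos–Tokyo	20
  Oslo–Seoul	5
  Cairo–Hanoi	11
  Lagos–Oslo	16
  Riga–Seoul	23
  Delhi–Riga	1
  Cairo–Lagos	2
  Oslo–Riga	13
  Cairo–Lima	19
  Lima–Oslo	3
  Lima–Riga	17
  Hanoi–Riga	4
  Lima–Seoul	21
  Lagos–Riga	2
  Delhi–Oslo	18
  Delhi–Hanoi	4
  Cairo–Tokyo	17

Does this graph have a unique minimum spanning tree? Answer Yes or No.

Sort edges by weight, then run Kruskal:
Delhi–Riga (1): add — endpoints in different components.
Cairo–Lagos (2): add — endpoints in different components.
Lagos–Riga (2): add — endpoints in different components.
Lima–Oslo (3): add — endpoints in different components.
Delhi–Hanoi (4): add — endpoints in different components.
Hanoi–Riga (4): skip — Riga and Hanoi already connected.
Oslo–Seoul (5): add — endpoints in different components.
Cairo–Riga (7): skip — Cairo and Riga already connected.
Hanoi–Oslo (9): add — endpoints in different components.
Cairo–Hanoi (11): skip — Cairo and Hanoi already connected.
Oslo–Riga (13): skip — Oslo and Riga already connected.
Hanoi–Seoul (15): skip — Hanoi and Seoul already connected.
Lagos–Oslo (16): skip — Lagos and Oslo already connected.
Cairo–Tokyo (17): add — endpoints in different components.
Non-tree edge Hanoi–Riga has weight 4, equal to the heaviest edge on its tree cycle — swapping gives another MST of the same weight. Not unique.

No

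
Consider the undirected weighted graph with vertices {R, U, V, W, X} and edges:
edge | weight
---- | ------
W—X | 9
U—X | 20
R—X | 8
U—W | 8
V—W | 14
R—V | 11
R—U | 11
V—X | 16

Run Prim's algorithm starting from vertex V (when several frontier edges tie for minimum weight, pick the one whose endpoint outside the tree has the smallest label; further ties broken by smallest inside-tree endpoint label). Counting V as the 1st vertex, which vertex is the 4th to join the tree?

W

Prim, starting at V.
Step 1: cheapest edge leaving the tree is R—V (11); add R.
Step 2: cheapest edge leaving the tree is R—X (8); add X.
Step 3: cheapest edge leaving the tree is W—X (9); add W.
Step 4: cheapest edge leaving the tree is U—W (8); add U.
Vertex order: V, R, X, W, U. The 4th vertex is W.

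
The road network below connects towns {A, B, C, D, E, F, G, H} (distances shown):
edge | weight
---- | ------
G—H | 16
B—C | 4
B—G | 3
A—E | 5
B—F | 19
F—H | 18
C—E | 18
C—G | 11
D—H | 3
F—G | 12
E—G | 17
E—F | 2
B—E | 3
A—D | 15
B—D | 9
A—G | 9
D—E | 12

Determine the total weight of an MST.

29

Prim, starting at B.
Step 1: cheapest edge leaving the tree is B—E (3); add E.
Step 2: cheapest edge leaving the tree is E—F (2); add F.
Step 3: cheapest edge leaving the tree is B—G (3); add G.
Step 4: cheapest edge leaving the tree is B—C (4); add C.
Step 5: cheapest edge leaving the tree is A—E (5); add A.
Step 6: cheapest edge leaving the tree is B—D (9); add D.
Step 7: cheapest edge leaving the tree is D—H (3); add H.
MST edges: B—E, E—F, B—G, B—C, A—E, B—D, D—H; total weight 3+2+3+4+5+9+3 = 29.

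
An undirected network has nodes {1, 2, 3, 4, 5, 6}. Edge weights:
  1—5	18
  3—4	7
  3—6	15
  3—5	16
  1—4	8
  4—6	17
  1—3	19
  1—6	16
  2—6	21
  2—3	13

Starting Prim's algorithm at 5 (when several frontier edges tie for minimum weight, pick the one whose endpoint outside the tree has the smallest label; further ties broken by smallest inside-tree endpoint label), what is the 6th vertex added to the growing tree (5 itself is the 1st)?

6

Prim, starting at 5.
Step 1: frontier [3—5 16, 1—5 18] → take 3—5 (16); add 3.
Step 2: frontier [3—4 7, 2—3 13, 3—6 15, 1—3 19, 1—5 18] → take 3—4 (7); add 4.
Step 3: frontier [2—3 13, 3—6 15, 1—3 19, 1—4 8, 4—6 17, 1—5 18] → take 1—4 (8); add 1.
Step 4: frontier [1—6 16, 2—3 13, 3—6 15, 4—6 17] → take 2—3 (13); add 2.
Step 5: frontier [1—6 16, 2—6 21, 3—6 15, 4—6 17] → take 3—6 (15); add 6.
Vertex order: 5, 3, 4, 1, 2, 6. The 6th vertex is 6.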